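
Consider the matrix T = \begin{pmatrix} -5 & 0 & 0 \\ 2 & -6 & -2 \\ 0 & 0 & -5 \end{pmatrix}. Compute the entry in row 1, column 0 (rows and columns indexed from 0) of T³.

Characteristic polynomial: r^3 + 16r^2 + 85r + 150 = (r + 5)^2(r + 6), so the eigenvalues are -6, -5, -5.
r=-6: eigenvector (0, 1, 0).
r=-5: eigenvector (1, 2, 0).
r=-5: eigenvector (-1, -4, 1).
P = [[0, 1, -1], [1, 2, -4], [0, 0, 1]], D = diag(-6, -5, -5), P⁻¹ = [[-2, 1, 2], [1, 0, 1], [0, 0, 1]].
T³ = P·diag(-216, -125, -125)·P⁻¹ = [[-125, 0, 0], [182, -216, -182], [0, 0, -125]].
The requested entry is 182.

182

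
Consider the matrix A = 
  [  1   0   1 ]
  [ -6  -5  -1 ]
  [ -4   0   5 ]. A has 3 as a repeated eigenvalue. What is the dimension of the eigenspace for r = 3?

1

A − 3I = [[-2, 0, 1], [-6, -8, -1], [-4, 0, 2]].
This matrix has rank 2, so its null space has dimension 3 − 2 = 1.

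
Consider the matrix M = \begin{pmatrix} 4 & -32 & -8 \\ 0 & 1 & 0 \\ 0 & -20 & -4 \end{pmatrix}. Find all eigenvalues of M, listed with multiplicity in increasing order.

-4, 1, 4

Characteristic polynomial: p(r) = r^3 - r^2 - 16r + 16 = (r - 4)(r - 1)(r + 4).
Roots (with multiplicity): -4, 1, 4.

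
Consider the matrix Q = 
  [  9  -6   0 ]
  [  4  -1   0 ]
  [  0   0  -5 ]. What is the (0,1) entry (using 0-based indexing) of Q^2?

Characteristic polynomial: μ^3 - 3μ^2 - 25μ + 75 = (μ - 5)(μ - 3)(μ + 5), so the eigenvalues are -5, 3, 5.
μ=5: eigenvector (-3, -2, 0).
μ=3: eigenvector (-1, -1, 0).
μ=-5: eigenvector (0, 0, 1).
P = [[-3, -1, 0], [-2, -1, 0], [0, 0, 1]], D = diag(5, 3, -5), P⁻¹ = [[-1, 1, 0], [2, -3, 0], [0, 0, 1]].
Q² = P·diag(25, 9, 25)·P⁻¹ = [[57, -48, 0], [32, -23, 0], [0, 0, 25]].
The requested entry is -48.

-48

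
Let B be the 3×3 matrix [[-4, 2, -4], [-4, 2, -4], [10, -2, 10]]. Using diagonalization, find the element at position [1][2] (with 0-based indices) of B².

-32

Characteristic polynomial: μ^3 - 8μ^2 + 12μ = μ(μ - 6)(μ - 2), so the eigenvalues are 0, 2, 6.
μ=0: eigenvector (-1, 0, 1).
μ=2: eigenvector (1, 1, -1).
μ=6: eigenvector (-1, -1, 2).
P = [[-1, 1, -1], [0, 1, -1], [1, -1, 2]], D = diag(0, 2, 6), P⁻¹ = [[-1, 1, 0], [1, 1, 1], [1, 0, 1]].
B² = P·diag(0, 4, 36)·P⁻¹ = [[-32, 4, -32], [-32, 4, -32], [68, -4, 68]].
The requested entry is -32.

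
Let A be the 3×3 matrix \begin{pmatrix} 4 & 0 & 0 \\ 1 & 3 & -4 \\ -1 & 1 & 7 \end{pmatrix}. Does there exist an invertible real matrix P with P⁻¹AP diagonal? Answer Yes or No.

Characteristic polynomial: p(t) = t^3 - 14t^2 + 65t - 100 = (t - 5)^2(t - 4).
t = 5 has algebraic multiplicity 2; rank(A − 5I) = 2, so geometric multiplicity = 1.
Geometric multiplicity < algebraic multiplicity, so A is not diagonalizable.

No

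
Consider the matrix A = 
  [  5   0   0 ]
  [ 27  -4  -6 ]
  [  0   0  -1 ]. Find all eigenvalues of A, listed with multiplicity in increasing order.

Characteristic polynomial: p(μ) = μ^3 - 21μ - 20 = (μ - 5)(μ + 1)(μ + 4).
Roots (with multiplicity): -4, -1, 5.

-4, -1, 5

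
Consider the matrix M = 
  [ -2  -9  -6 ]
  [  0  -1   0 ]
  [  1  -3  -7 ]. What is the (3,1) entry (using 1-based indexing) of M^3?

61

Characteristic polynomial: r^3 + 10r^2 + 29r + 20 = (r + 1)(r + 4)(r + 5), so the eigenvalues are -5, -4, -1.
r=-4: eigenvector (3, 0, 1).
r=-1: eigenvector (-3, 1, -1).
r=-5: eigenvector (2, 0, 1).
P = [[3, -3, 2], [0, 1, 0], [1, -1, 1]], D = diag(-4, -1, -5), P⁻¹ = [[1, 1, -2], [0, 1, 0], [-1, 0, 3]].
M³ = P·diag(-64, -1, -125)·P⁻¹ = [[58, -189, -366], [0, -1, 0], [61, -63, -247]].
The requested entry is 61.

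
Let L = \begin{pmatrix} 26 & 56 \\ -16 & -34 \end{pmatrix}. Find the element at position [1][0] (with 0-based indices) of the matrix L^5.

-30976

Characteristic polynomial: s^2 + 8s + 12 = (s + 2)(s + 6), so the eigenvalues are -6, -2.
s=-6: eigenvector (7, -4).
s=-2: eigenvector (2, -1).
P = [[7, 2], [-4, -1]], D = diag(-6, -2), P⁻¹ = [[-1, -2], [4, 7]].
L⁵ = P·diag(-7776, -32)·P⁻¹ = [[54176, 108416], [-30976, -61984]].
The requested entry is -30976.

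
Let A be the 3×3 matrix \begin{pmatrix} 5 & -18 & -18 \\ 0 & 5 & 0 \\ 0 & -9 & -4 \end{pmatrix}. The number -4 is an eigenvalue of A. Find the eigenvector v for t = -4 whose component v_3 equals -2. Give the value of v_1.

-4

A + 4I = [[9, -18, -18], [0, 9, 0], [0, -9, 0]].
Solving (A + 4I)v = 0 gives the eigenspace spanned by (-4, 0, -2).
With v_3 = -2, v = (-4, 0, -2), so v_1 = -4.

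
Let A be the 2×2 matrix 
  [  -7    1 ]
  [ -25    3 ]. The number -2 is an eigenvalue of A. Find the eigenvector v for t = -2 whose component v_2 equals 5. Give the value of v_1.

1

A + 2I = [[-5, 1], [-25, 5]].
Solving (A + 2I)v = 0 gives the eigenspace spanned by (1, 5).
With v_2 = 5, v = (1, 5), so v_1 = 1.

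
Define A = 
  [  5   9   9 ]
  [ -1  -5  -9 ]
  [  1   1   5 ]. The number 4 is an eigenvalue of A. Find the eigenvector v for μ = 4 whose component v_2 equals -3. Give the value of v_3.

3

A − 4I = [[1, 9, 9], [-1, -9, -9], [1, 1, 1]].
Solving (A − 4I)v = 0 gives the eigenspace spanned by (0, -3, 3).
With v_2 = -3, v = (0, -3, 3), so v_3 = 3.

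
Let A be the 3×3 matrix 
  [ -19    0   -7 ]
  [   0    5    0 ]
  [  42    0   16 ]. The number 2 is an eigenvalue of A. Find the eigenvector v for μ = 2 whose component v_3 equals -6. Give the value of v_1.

A − 2I = [[-21, 0, -7], [0, 3, 0], [42, 0, 14]].
Solving (A − 2I)v = 0 gives the eigenspace spanned by (2, 0, -6).
With v_3 = -6, v = (2, 0, -6), so v_1 = 2.

2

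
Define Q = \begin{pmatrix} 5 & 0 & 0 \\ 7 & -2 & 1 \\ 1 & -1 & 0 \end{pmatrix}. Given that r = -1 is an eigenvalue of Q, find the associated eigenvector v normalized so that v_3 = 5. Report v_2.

Q + 1I = [[6, 0, 0], [7, -1, 1], [1, -1, 1]].
Solving (Q + 1I)v = 0 gives the eigenspace spanned by (0, 5, 5).
With v_3 = 5, v = (0, 5, 5), so v_2 = 5.

5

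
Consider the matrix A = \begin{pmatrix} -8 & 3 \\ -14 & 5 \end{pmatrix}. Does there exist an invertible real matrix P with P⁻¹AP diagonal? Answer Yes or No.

Characteristic polynomial: p(μ) = μ^2 + 3μ + 2 = (μ + 1)(μ + 2).
All 2 eigenvalues are distinct, so A is diagonalizable.

Yes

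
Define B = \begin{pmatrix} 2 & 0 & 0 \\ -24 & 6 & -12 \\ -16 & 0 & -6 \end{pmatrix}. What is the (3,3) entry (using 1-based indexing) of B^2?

36

Characteristic polynomial: λ^3 - 2λ^2 - 36λ + 72 = (λ - 6)(λ - 2)(λ + 6), so the eigenvalues are -6, 2, 6.
λ=2: eigenvector (1, 0, -2).
λ=6: eigenvector (0, 1, 0).
λ=-6: eigenvector (0, 1, 1).
P = [[1, 0, 0], [0, 1, 1], [-2, 0, 1]], D = diag(2, 6, -6), P⁻¹ = [[1, 0, 0], [-2, 1, -1], [2, 0, 1]].
B² = P·diag(4, 36, 36)·P⁻¹ = [[4, 0, 0], [0, 36, 0], [64, 0, 36]].
The requested entry is 36.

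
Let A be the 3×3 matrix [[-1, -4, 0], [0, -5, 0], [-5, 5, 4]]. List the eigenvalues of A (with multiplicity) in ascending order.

Characteristic polynomial: p(r) = r^3 + 2r^2 - 19r - 20 = (r - 4)(r + 1)(r + 5).
Roots (with multiplicity): -5, -1, 4.

-5, -1, 4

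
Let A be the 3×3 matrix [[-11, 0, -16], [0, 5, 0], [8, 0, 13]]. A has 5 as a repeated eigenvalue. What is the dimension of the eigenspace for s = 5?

A − 5I = [[-16, 0, -16], [0, 0, 0], [8, 0, 8]].
This matrix has rank 1, so its null space has dimension 3 − 1 = 2.

2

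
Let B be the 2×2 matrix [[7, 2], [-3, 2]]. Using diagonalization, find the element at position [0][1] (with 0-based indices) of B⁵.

Characteristic polynomial: λ^2 - 9λ + 20 = (λ - 5)(λ - 4), so the eigenvalues are 4, 5.
λ=4: eigenvector (2, -3).
λ=5: eigenvector (1, -1).
P = [[2, 1], [-3, -1]], D = diag(4, 5), P⁻¹ = [[-1, -1], [3, 2]].
B⁵ = P·diag(1024, 3125)·P⁻¹ = [[7327, 4202], [-6303, -3178]].
The requested entry is 4202.

4202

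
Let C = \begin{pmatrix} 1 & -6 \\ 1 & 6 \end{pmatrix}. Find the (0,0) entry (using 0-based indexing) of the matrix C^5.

Characteristic polynomial: s^2 - 7s + 12 = (s - 4)(s - 3), so the eigenvalues are 3, 4.
s=4: eigenvector (-2, 1).
s=3: eigenvector (-3, 1).
P = [[-2, -3], [1, 1]], D = diag(4, 3), P⁻¹ = [[1, 3], [-1, -2]].
C⁵ = P·diag(1024, 243)·P⁻¹ = [[-1319, -4686], [781, 2586]].
The requested entry is -1319.

-1319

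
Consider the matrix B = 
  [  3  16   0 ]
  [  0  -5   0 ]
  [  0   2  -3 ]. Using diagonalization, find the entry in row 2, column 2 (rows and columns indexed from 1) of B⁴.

Characteristic polynomial: r^3 + 5r^2 - 9r - 45 = (r - 3)(r + 3)(r + 5), so the eigenvalues are -5, -3, 3.
r=3: eigenvector (1, 0, 0).
r=-5: eigenvector (-2, 1, -1).
r=-3: eigenvector (0, 0, 1).
P = [[1, -2, 0], [0, 1, 0], [0, -1, 1]], D = diag(3, -5, -3), P⁻¹ = [[1, 2, 0], [0, 1, 0], [0, 1, 1]].
B⁴ = P·diag(81, 625, 81)·P⁻¹ = [[81, -1088, 0], [0, 625, 0], [0, -544, 81]].
The requested entry is 625.

625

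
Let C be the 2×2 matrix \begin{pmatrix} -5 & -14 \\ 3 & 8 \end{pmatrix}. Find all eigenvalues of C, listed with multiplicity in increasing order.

Characteristic polynomial: p(λ) = λ^2 - 3λ + 2 = (λ - 2)(λ - 1).
Roots (with multiplicity): 1, 2.

1, 2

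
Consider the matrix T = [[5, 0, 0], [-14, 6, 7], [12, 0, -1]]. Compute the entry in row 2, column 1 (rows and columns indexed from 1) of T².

Characteristic polynomial: μ^3 - 10μ^2 + 19μ + 30 = (μ - 6)(μ - 5)(μ + 1), so the eigenvalues are -1, 5, 6.
μ=6: eigenvector (0, 1, 0).
μ=5: eigenvector (1, 0, 2).
μ=-1: eigenvector (0, -1, 1).
P = [[0, 1, 0], [1, 0, -1], [0, 2, 1]], D = diag(6, 5, -1), P⁻¹ = [[-2, 1, 1], [1, 0, 0], [-2, 0, 1]].
T² = P·diag(36, 25, 1)·P⁻¹ = [[25, 0, 0], [-70, 36, 35], [48, 0, 1]].
The requested entry is -70.

-70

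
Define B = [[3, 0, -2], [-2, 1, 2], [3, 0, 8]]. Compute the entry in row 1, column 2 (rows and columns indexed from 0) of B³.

Characteristic polynomial: t^3 - 12t^2 + 41t - 30 = (t - 6)(t - 5)(t - 1), so the eigenvalues are 1, 5, 6.
t=1: eigenvector (0, 1, 0).
t=5: eigenvector (1, -1, -1).
t=6: eigenvector (-2, 2, 3).
P = [[0, 1, -2], [1, -1, 2], [0, -1, 3]], D = diag(1, 5, 6), P⁻¹ = [[1, 1, 0], [3, 0, 2], [1, 0, 1]].
B³ = P·diag(1, 125, 216)·P⁻¹ = [[-57, 0, -182], [58, 1, 182], [273, 0, 398]].
The requested entry is 182.

182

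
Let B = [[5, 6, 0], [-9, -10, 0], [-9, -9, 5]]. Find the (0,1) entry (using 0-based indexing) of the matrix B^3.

Characteristic polynomial: μ^3 - 21μ - 20 = (μ - 5)(μ + 1)(μ + 4), so the eigenvalues are -4, -1, 5.
μ=-1: eigenvector (1, -1, 0).
μ=-4: eigenvector (-2, 3, 1).
μ=5: eigenvector (0, 0, 1).
P = [[1, -2, 0], [-1, 3, 0], [0, 1, 1]], D = diag(-1, -4, 5), P⁻¹ = [[3, 2, 0], [1, 1, 0], [-1, -1, 1]].
B³ = P·diag(-1, -64, 125)·P⁻¹ = [[125, 126, 0], [-189, -190, 0], [-189, -189, 125]].
The requested entry is 126.

126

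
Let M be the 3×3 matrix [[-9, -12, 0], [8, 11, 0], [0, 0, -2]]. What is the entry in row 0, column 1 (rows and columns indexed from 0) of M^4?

Characteristic polynomial: r^3 - 7r - 6 = (r - 3)(r + 1)(r + 2), so the eigenvalues are -2, -1, 3.
r=-1: eigenvector (3, -2, 0).
r=-2: eigenvector (0, 0, 1).
r=3: eigenvector (-1, 1, 0).
P = [[3, 0, -1], [-2, 0, 1], [0, 1, 0]], D = diag(-1, -2, 3), P⁻¹ = [[1, 1, 0], [0, 0, 1], [2, 3, 0]].
M⁴ = P·diag(1, 16, 81)·P⁻¹ = [[-159, -240, 0], [160, 241, 0], [0, 0, 16]].
The requested entry is -240.

-240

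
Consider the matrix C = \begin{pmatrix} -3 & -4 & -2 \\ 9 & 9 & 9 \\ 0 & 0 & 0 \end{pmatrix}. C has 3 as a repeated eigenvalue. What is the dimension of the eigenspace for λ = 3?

C − 3I = [[-6, -4, -2], [9, 6, 9], [0, 0, -3]].
This matrix has rank 2, so its null space has dimension 3 − 2 = 1.

1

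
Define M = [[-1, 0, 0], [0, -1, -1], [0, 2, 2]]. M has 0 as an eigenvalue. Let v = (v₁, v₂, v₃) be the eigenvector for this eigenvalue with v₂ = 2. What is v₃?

-2

M = [[-1, 0, 0], [0, -1, -1], [0, 2, 2]].
Solving (M)v = 0 gives the eigenspace spanned by (0, 2, -2).
With v₂ = 2, v = (0, 2, -2), so v₃ = -2.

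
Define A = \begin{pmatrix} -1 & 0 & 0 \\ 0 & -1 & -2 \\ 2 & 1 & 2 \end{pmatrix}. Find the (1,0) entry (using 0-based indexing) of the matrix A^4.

-4

Characteristic polynomial: t^3 - t = t(t - 1)(t + 1), so the eigenvalues are -1, 0, 1.
t=1: eigenvector (0, -1, 1).
t=-1: eigenvector (1, -2, 0).
t=0: eigenvector (0, -2, 1).
P = [[0, 1, 0], [-1, -2, -2], [1, 0, 1]], D = diag(1, -1, 0), P⁻¹ = [[2, 1, 2], [1, 0, 0], [-2, -1, -1]].
A⁴ = P·diag(1, 1, 0)·P⁻¹ = [[1, 0, 0], [-4, -1, -2], [2, 1, 2]].
The requested entry is -4.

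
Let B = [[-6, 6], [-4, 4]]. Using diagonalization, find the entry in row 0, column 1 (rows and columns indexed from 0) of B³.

24

Characteristic polynomial: μ^2 + 2μ = μ(μ + 2), so the eigenvalues are -2, 0.
μ=0: eigenvector (1, 1).
μ=-2: eigenvector (3, 2).
P = [[1, 3], [1, 2]], D = diag(0, -2), P⁻¹ = [[-2, 3], [1, -1]].
B³ = P·diag(0, -8)·P⁻¹ = [[-24, 24], [-16, 16]].
The requested entry is 24.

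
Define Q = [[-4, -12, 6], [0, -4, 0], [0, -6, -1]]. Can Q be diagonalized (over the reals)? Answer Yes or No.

Yes

Characteristic polynomial: p(r) = r^3 + 9r^2 + 24r + 16 = (r + 1)(r + 4)^2.
r = -4 has algebraic multiplicity 2; rank(Q + 4I) = 1, so geometric multiplicity = 2.
Every eigenvalue has geometric = algebraic multiplicity, so Q is diagonalizable.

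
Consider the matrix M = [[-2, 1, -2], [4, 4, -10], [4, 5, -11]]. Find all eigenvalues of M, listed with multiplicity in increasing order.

-4, -4, -1

Characteristic polynomial: p(μ) = μ^3 + 9μ^2 + 24μ + 16 = (μ + 1)(μ + 4)^2.
Roots (with multiplicity): -4, -4, -1.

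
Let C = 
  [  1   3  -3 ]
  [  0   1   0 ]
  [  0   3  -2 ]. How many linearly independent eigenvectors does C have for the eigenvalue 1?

2

C − 1I = [[0, 3, -3], [0, 0, 0], [0, 3, -3]].
This matrix has rank 1, so its null space has dimension 3 − 1 = 2.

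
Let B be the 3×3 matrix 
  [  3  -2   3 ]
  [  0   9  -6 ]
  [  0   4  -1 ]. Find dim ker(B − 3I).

1

B − 3I = [[0, -2, 3], [0, 6, -6], [0, 4, -4]].
This matrix has rank 2, so its null space has dimension 3 − 2 = 1.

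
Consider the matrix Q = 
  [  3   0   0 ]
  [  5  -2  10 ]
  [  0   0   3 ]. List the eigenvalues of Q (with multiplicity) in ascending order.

Characteristic polynomial: p(s) = s^3 - 4s^2 - 3s + 18 = (s - 3)^2(s + 2).
Roots (with multiplicity): -2, 3, 3.

-2, 3, 3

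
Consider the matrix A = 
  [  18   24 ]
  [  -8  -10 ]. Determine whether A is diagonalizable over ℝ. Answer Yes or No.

Characteristic polynomial: p(μ) = μ^2 - 8μ + 12 = (μ - 6)(μ - 2).
All 2 eigenvalues are distinct, so A is diagonalizable.

Yes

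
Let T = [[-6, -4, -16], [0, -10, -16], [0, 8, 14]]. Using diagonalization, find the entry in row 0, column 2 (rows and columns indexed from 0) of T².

-64

Characteristic polynomial: r^3 + 2r^2 - 36r - 72 = (r - 6)(r + 2)(r + 6), so the eigenvalues are -6, -2, 6.
r=-6: eigenvector (1, 0, 0).
r=6: eigenvector (1, 1, -1).
r=-2: eigenvector (2, 2, -1).
P = [[1, 1, 2], [0, 1, 2], [0, -1, -1]], D = diag(-6, 6, -2), P⁻¹ = [[1, -1, 0], [0, -1, -2], [0, 1, 1]].
T² = P·diag(36, 36, 4)·P⁻¹ = [[36, -64, -64], [0, -28, -64], [0, 32, 68]].
The requested entry is -64.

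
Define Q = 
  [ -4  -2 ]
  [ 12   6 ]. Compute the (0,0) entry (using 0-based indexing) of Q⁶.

Characteristic polynomial: λ^2 - 2λ = λ(λ - 2), so the eigenvalues are 0, 2.
λ=2: eigenvector (-1, 3).
λ=0: eigenvector (-1, 2).
P = [[-1, -1], [3, 2]], D = diag(2, 0), P⁻¹ = [[2, 1], [-3, -1]].
Q⁶ = P·diag(64, 0)·P⁻¹ = [[-128, -64], [384, 192]].
The requested entry is -128.

-128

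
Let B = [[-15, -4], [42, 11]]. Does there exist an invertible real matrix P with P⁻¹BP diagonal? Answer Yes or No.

Characteristic polynomial: p(s) = s^2 + 4s + 3 = (s + 1)(s + 3).
All 2 eigenvalues are distinct, so B is diagonalizable.

Yes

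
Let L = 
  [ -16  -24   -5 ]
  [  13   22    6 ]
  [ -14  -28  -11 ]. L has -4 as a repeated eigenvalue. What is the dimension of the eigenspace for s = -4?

1

L + 4I = [[-12, -24, -5], [13, 26, 6], [-14, -28, -7]].
This matrix has rank 2, so its null space has dimension 3 − 2 = 1.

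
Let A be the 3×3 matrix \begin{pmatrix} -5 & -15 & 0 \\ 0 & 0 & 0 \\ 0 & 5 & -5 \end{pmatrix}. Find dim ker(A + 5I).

2

A + 5I = [[0, -15, 0], [0, 5, 0], [0, 5, 0]].
This matrix has rank 1, so its null space has dimension 3 − 1 = 2.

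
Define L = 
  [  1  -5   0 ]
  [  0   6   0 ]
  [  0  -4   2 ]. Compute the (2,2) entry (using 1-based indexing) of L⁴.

Characteristic polynomial: λ^3 - 9λ^2 + 20λ - 12 = (λ - 6)(λ - 2)(λ - 1), so the eigenvalues are 1, 2, 6.
λ=1: eigenvector (1, 0, 0).
λ=6: eigenvector (-1, 1, -1).
λ=2: eigenvector (0, 0, 1).
P = [[1, -1, 0], [0, 1, 0], [0, -1, 1]], D = diag(1, 6, 2), P⁻¹ = [[1, 1, 0], [0, 1, 0], [0, 1, 1]].
L⁴ = P·diag(1, 1296, 16)·P⁻¹ = [[1, -1295, 0], [0, 1296, 0], [0, -1280, 16]].
The requested entry is 1296.

1296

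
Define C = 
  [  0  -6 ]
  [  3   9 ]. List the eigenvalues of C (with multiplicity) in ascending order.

Characteristic polynomial: p(λ) = λ^2 - 9λ + 18 = (λ - 6)(λ - 3).
Roots (with multiplicity): 3, 6.

3, 6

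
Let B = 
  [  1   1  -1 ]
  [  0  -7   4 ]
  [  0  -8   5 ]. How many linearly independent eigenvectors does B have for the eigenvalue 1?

B − 1I = [[0, 1, -1], [0, -8, 4], [0, -8, 4]].
This matrix has rank 2, so its null space has dimension 3 − 2 = 1.

1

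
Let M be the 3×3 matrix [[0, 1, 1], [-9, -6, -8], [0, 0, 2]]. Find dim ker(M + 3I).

M + 3I = [[3, 1, 1], [-9, -3, -8], [0, 0, 5]].
This matrix has rank 2, so its null space has dimension 3 − 2 = 1.

1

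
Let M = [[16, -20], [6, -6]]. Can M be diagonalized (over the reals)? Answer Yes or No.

Characteristic polynomial: p(t) = t^2 - 10t + 24 = (t - 6)(t - 4).
All 2 eigenvalues are distinct, so M is diagonalizable.

Yes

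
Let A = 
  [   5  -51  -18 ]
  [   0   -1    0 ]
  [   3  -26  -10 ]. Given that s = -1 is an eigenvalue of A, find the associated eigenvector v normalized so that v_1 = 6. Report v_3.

A + 1I = [[6, -51, -18], [0, 0, 0], [3, -26, -9]].
Solving (A + 1I)v = 0 gives the eigenspace spanned by (6, 0, 2).
With v_1 = 6, v = (6, 0, 2), so v_3 = 2.

2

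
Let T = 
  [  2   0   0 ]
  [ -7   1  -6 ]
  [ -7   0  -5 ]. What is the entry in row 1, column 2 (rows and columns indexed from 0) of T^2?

24

Characteristic polynomial: s^3 + 2s^2 - 13s + 10 = (s - 2)(s - 1)(s + 5), so the eigenvalues are -5, 1, 2.
s=2: eigenvector (1, -1, -1).
s=-5: eigenvector (0, 1, 1).
s=1: eigenvector (0, 1, 0).
P = [[1, 0, 0], [-1, 1, 1], [-1, 1, 0]], D = diag(2, -5, 1), P⁻¹ = [[1, 0, 0], [1, 0, 1], [0, 1, -1]].
T² = P·diag(4, 25, 1)·P⁻¹ = [[4, 0, 0], [21, 1, 24], [21, 0, 25]].
The requested entry is 24.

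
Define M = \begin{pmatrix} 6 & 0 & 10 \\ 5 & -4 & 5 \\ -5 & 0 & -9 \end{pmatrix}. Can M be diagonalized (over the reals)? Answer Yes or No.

Yes

Characteristic polynomial: p(s) = s^3 + 7s^2 + 8s - 16 = (s - 1)(s + 4)^2.
s = -4 has algebraic multiplicity 2; rank(M + 4I) = 1, so geometric multiplicity = 2.
Every eigenvalue has geometric = algebraic multiplicity, so M is diagonalizable.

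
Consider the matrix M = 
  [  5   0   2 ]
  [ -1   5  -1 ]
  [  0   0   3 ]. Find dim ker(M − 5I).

M − 5I = [[0, 0, 2], [-1, 0, -1], [0, 0, -2]].
This matrix has rank 2, so its null space has dimension 3 − 2 = 1.

1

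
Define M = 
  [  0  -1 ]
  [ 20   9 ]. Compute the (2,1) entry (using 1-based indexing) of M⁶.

230580

Characteristic polynomial: s^2 - 9s + 20 = (s - 5)(s - 4), so the eigenvalues are 4, 5.
s=5: eigenvector (1, -5).
s=4: eigenvector (1, -4).
P = [[1, 1], [-5, -4]], D = diag(5, 4), P⁻¹ = [[-4, -1], [5, 1]].
M⁶ = P·diag(15625, 4096)·P⁻¹ = [[-42020, -11529], [230580, 61741]].
The requested entry is 230580.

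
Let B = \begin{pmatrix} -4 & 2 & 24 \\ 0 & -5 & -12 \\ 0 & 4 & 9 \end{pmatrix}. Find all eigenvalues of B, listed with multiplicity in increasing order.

Characteristic polynomial: p(μ) = μ^3 - 13μ + 12 = (μ - 3)(μ - 1)(μ + 4).
Roots (with multiplicity): -4, 1, 3.

-4, 1, 3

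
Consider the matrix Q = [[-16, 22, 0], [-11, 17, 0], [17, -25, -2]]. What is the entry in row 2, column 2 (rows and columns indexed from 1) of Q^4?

Characteristic polynomial: r^3 + r^2 - 32r - 60 = (r - 6)(r + 2)(r + 5), so the eigenvalues are -5, -2, 6.
r=-5: eigenvector (2, 1, -3).
r=6: eigenvector (1, 1, -1).
r=-2: eigenvector (0, 0, 1).
P = [[2, 1, 0], [1, 1, 0], [-3, -1, 1]], D = diag(-5, 6, -2), P⁻¹ = [[1, -1, 0], [-1, 2, 0], [2, -1, 1]].
Q⁴ = P·diag(625, 1296, 16)·P⁻¹ = [[-46, 1342, 0], [-671, 1967, 0], [-547, -733, 16]].
The requested entry is 1967.

1967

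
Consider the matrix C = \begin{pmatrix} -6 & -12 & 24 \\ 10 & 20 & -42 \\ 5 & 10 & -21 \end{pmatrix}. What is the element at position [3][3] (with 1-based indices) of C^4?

Characteristic polynomial: λ^3 + 7λ^2 + 6λ = λ(λ + 1)(λ + 6), so the eigenvalues are -6, -1, 0.
λ=-6: eigenvector (1, -2, -1).
λ=0: eigenvector (-2, 1, 0).
λ=-1: eigenvector (0, 2, 1).
P = [[1, -2, 0], [-2, 1, 2], [-1, 0, 1]], D = diag(-6, 0, -1), P⁻¹ = [[1, 2, -4], [0, 1, -2], [1, 2, -3]].
C⁴ = P·diag(1296, 0, 1)·P⁻¹ = [[1296, 2592, -5184], [-2590, -5180, 10362], [-1295, -2590, 5181]].
The requested entry is 5181.

5181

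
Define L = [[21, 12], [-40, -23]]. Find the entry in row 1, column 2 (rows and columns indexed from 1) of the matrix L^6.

Characteristic polynomial: t^2 + 2t - 3 = (t - 1)(t + 3), so the eigenvalues are -3, 1.
t=1: eigenvector (3, -5).
t=-3: eigenvector (1, -2).
P = [[3, 1], [-5, -2]], D = diag(1, -3), P⁻¹ = [[2, 1], [-5, -3]].
L⁶ = P·diag(1, 729)·P⁻¹ = [[-3639, -2184], [7280, 4369]].
The requested entry is -2184.

-2184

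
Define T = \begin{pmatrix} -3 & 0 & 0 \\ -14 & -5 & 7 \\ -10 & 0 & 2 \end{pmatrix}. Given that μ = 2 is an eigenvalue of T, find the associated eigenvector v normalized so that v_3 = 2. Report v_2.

T − 2I = [[-5, 0, 0], [-14, -7, 7], [-10, 0, 0]].
Solving (T − 2I)v = 0 gives the eigenspace spanned by (0, 2, 2).
With v_3 = 2, v = (0, 2, 2), so v_2 = 2.

2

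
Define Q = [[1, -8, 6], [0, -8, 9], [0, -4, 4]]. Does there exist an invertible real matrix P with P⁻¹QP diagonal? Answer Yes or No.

Characteristic polynomial: p(μ) = μ^3 + 3μ^2 - 4 = (μ - 1)(μ + 2)^2.
μ = -2 has algebraic multiplicity 2; rank(Q + 2I) = 2, so geometric multiplicity = 1.
Geometric multiplicity < algebraic multiplicity, so Q is not diagonalizable.

No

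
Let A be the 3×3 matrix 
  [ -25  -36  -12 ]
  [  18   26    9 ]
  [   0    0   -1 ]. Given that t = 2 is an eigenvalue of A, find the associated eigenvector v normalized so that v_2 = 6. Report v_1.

A − 2I = [[-27, -36, -12], [18, 24, 9], [0, 0, -3]].
Solving (A − 2I)v = 0 gives the eigenspace spanned by (-8, 6, 0).
With v_2 = 6, v = (-8, 6, 0), so v_1 = -8.

-8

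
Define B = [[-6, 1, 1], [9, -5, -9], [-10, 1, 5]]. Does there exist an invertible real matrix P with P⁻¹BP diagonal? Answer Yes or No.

No

Characteristic polynomial: p(λ) = λ^3 + 6λ^2 - 15λ - 100 = (λ - 4)(λ + 5)^2.
λ = -5 has algebraic multiplicity 2; rank(B + 5I) = 2, so geometric multiplicity = 1.
Geometric multiplicity < algebraic multiplicity, so B is not diagonalizable.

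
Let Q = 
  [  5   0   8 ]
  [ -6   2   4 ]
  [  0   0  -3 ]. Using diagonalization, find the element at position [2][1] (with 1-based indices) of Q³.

-234

Characteristic polynomial: λ^3 - 4λ^2 - 11λ + 30 = (λ - 5)(λ - 2)(λ + 3), so the eigenvalues are -3, 2, 5.
λ=5: eigenvector (1, -2, 0).
λ=2: eigenvector (0, 1, 0).
λ=-3: eigenvector (-1, -2, 1).
P = [[1, 0, -1], [-2, 1, -2], [0, 0, 1]], D = diag(5, 2, -3), P⁻¹ = [[1, 0, 1], [2, 1, 4], [0, 0, 1]].
Q³ = P·diag(125, 8, -27)·P⁻¹ = [[125, 0, 152], [-234, 8, -164], [0, 0, -27]].
The requested entry is -234.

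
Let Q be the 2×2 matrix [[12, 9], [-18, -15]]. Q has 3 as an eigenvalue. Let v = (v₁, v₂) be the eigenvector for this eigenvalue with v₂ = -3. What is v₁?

3

Q − 3I = [[9, 9], [-18, -18]].
Solving (Q − 3I)v = 0 gives the eigenspace spanned by (3, -3).
With v₂ = -3, v = (3, -3), so v₁ = 3.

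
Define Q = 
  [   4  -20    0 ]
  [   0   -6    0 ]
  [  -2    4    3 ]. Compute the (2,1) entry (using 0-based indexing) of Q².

Characteristic polynomial: λ^3 - λ^2 - 30λ + 72 = (λ - 4)(λ - 3)(λ + 6), so the eigenvalues are -6, 3, 4.
λ=4: eigenvector (1, 0, -2).
λ=-6: eigenvector (2, 1, 0).
λ=3: eigenvector (0, 0, 1).
P = [[1, 2, 0], [0, 1, 0], [-2, 0, 1]], D = diag(4, -6, 3), P⁻¹ = [[1, -2, 0], [0, 1, 0], [2, -4, 1]].
Q² = P·diag(16, 36, 9)·P⁻¹ = [[16, 40, 0], [0, 36, 0], [-14, 28, 9]].
The requested entry is 28.

28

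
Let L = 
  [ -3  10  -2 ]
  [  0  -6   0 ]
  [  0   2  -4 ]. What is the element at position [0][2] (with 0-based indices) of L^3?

-74

Characteristic polynomial: t^3 + 13t^2 + 54t + 72 = (t + 3)(t + 4)(t + 6), so the eigenvalues are -6, -4, -3.
t=-6: eigenvector (-4, 1, -1).
t=-3: eigenvector (1, 0, 0).
t=-4: eigenvector (2, 0, 1).
P = [[-4, 1, 2], [1, 0, 0], [-1, 0, 1]], D = diag(-6, -3, -4), P⁻¹ = [[0, 1, 0], [1, 2, -2], [0, 1, 1]].
L³ = P·diag(-216, -27, -64)·P⁻¹ = [[-27, 682, -74], [0, -216, 0], [0, 152, -64]].
The requested entry is -74.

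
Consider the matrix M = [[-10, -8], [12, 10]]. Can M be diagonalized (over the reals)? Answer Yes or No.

Characteristic polynomial: p(t) = t^2 - 4 = (t - 2)(t + 2).
All 2 eigenvalues are distinct, so M is diagonalizable.

Yes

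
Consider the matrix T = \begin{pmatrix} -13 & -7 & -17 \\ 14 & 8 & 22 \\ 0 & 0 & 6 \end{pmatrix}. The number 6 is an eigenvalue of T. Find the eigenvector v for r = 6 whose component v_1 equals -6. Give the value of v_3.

3

T − 6I = [[-19, -7, -17], [14, 2, 22], [0, 0, 0]].
Solving (T − 6I)v = 0 gives the eigenspace spanned by (-6, 9, 3).
With v_1 = -6, v = (-6, 9, 3), so v_3 = 3.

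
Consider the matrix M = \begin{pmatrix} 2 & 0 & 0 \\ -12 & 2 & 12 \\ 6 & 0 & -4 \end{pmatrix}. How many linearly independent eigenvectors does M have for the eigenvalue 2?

M − 2I = [[0, 0, 0], [-12, 0, 12], [6, 0, -6]].
This matrix has rank 1, so its null space has dimension 3 − 1 = 2.

2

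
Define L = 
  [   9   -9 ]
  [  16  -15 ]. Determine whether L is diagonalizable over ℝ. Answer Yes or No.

No

Characteristic polynomial: p(t) = t^2 + 6t + 9 = (t + 3)^2.
t = -3 has algebraic multiplicity 2; rank(L + 3I) = 1, so geometric multiplicity = 1.
Geometric multiplicity < algebraic multiplicity, so L is not diagonalizable.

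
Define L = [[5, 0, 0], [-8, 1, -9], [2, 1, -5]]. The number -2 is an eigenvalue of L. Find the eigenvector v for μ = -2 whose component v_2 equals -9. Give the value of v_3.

L + 2I = [[7, 0, 0], [-8, 3, -9], [2, 1, -3]].
Solving (L + 2I)v = 0 gives the eigenspace spanned by (0, -9, -3).
With v_2 = -9, v = (0, -9, -3), so v_3 = -3.

-3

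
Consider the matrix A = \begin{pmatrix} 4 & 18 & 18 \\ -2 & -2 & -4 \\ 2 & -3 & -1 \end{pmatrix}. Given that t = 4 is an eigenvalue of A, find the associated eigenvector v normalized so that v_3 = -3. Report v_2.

3

A − 4I = [[0, 18, 18], [-2, -6, -4], [2, -3, -5]].
Solving (A − 4I)v = 0 gives the eigenspace spanned by (-3, 3, -3).
With v_3 = -3, v = (-3, 3, -3), so v_2 = 3.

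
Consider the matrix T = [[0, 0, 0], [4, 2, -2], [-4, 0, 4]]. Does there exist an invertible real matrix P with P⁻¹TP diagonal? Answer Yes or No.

Characteristic polynomial: p(μ) = μ^3 - 6μ^2 + 8μ = μ(μ - 4)(μ - 2).
All 3 eigenvalues are distinct, so T is diagonalizable.

Yes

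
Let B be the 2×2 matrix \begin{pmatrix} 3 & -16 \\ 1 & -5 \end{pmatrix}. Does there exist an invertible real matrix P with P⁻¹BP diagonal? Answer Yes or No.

Characteristic polynomial: p(r) = r^2 + 2r + 1 = (r + 1)^2.
r = -1 has algebraic multiplicity 2; rank(B + 1I) = 1, so geometric multiplicity = 1.
Geometric multiplicity < algebraic multiplicity, so B is not diagonalizable.

No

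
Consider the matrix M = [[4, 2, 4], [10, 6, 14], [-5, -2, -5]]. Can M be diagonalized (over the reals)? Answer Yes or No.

Yes

Characteristic polynomial: p(t) = t^3 - 5t^2 + 2t + 8 = (t - 4)(t - 2)(t + 1).
All 3 eigenvalues are distinct, so M is diagonalizable.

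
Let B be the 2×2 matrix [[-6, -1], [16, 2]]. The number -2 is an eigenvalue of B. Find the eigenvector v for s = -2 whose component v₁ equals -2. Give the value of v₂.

B + 2I = [[-4, -1], [16, 4]].
Solving (B + 2I)v = 0 gives the eigenspace spanned by (-2, 8).
With v₁ = -2, v = (-2, 8), so v₂ = 8.

8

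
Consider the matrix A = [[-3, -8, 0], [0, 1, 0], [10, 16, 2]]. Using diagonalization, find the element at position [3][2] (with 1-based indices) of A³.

112

Characteristic polynomial: λ^3 - 7λ + 6 = (λ - 2)(λ - 1)(λ + 3), so the eigenvalues are -3, 1, 2.
λ=-3: eigenvector (1, 0, -2).
λ=2: eigenvector (0, 0, 1).
λ=1: eigenvector (-2, 1, 4).
P = [[1, 0, -2], [0, 0, 1], [-2, 1, 4]], D = diag(-3, 2, 1), P⁻¹ = [[1, 2, 0], [2, 0, 1], [0, 1, 0]].
A³ = P·diag(-27, 8, 1)·P⁻¹ = [[-27, -56, 0], [0, 1, 0], [70, 112, 8]].
The requested entry is 112.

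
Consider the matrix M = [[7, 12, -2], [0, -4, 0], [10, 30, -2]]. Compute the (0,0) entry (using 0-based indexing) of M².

29

Characteristic polynomial: s^3 - s^2 - 14s + 24 = (s - 3)(s - 2)(s + 4), so the eigenvalues are -4, 2, 3.
s=2: eigenvector (2, 0, 5).
s=-4: eigenvector (-2, 1, -5).
s=3: eigenvector (1, 0, 2).
P = [[2, -2, 1], [0, 1, 0], [5, -5, 2]], D = diag(2, -4, 3), P⁻¹ = [[-2, 1, 1], [0, 1, 0], [5, 0, -2]].
M² = P·diag(4, 16, 9)·P⁻¹ = [[29, -24, -10], [0, 16, 0], [50, -60, -16]].
The requested entry is 29.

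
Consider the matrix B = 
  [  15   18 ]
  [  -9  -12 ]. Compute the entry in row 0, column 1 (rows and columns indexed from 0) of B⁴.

Characteristic polynomial: μ^2 - 3μ - 18 = (μ - 6)(μ + 3), so the eigenvalues are -3, 6.
μ=6: eigenvector (-2, 1).
μ=-3: eigenvector (-1, 1).
P = [[-2, -1], [1, 1]], D = diag(6, -3), P⁻¹ = [[-1, -1], [1, 2]].
B⁴ = P·diag(1296, 81)·P⁻¹ = [[2511, 2430], [-1215, -1134]].
The requested entry is 2430.

2430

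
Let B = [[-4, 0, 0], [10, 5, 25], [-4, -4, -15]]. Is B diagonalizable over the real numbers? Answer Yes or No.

No

Characteristic polynomial: p(s) = s^3 + 14s^2 + 65s + 100 = (s + 4)(s + 5)^2.
s = -5 has algebraic multiplicity 2; rank(B + 5I) = 2, so geometric multiplicity = 1.
Geometric multiplicity < algebraic multiplicity, so B is not diagonalizable.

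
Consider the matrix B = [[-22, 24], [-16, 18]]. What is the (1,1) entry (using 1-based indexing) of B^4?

3856

Characteristic polynomial: t^2 + 4t - 12 = (t - 2)(t + 6), so the eigenvalues are -6, 2.
t=-6: eigenvector (3, 2).
t=2: eigenvector (1, 1).
P = [[3, 1], [2, 1]], D = diag(-6, 2), P⁻¹ = [[1, -1], [-2, 3]].
B⁴ = P·diag(1296, 16)·P⁻¹ = [[3856, -3840], [2560, -2544]].
The requested entry is 3856.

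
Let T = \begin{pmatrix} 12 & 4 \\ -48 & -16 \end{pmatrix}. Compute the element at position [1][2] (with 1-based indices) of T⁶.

Characteristic polynomial: λ^2 + 4λ = λ(λ + 4), so the eigenvalues are -4, 0.
λ=-4: eigenvector (-1, 4).
λ=0: eigenvector (1, -3).
P = [[-1, 1], [4, -3]], D = diag(-4, 0), P⁻¹ = [[3, 1], [4, 1]].
T⁶ = P·diag(4096, 0)·P⁻¹ = [[-12288, -4096], [49152, 16384]].
The requested entry is -4096.

-4096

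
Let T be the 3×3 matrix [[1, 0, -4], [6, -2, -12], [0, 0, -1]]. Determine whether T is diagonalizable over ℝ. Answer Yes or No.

Characteristic polynomial: p(r) = r^3 + 2r^2 - r - 2 = (r - 1)(r + 1)(r + 2).
All 3 eigenvalues are distinct, so T is diagonalizable.

Yes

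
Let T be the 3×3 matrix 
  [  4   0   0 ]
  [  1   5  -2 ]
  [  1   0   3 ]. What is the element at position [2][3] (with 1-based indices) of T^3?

-98

Characteristic polynomial: μ^3 - 12μ^2 + 47μ - 60 = (μ - 5)(μ - 4)(μ - 3), so the eigenvalues are 3, 4, 5.
μ=4: eigenvector (1, 1, 1).
μ=5: eigenvector (0, 1, 0).
μ=3: eigenvector (0, 1, 1).
P = [[1, 0, 0], [1, 1, 1], [1, 0, 1]], D = diag(4, 5, 3), P⁻¹ = [[1, 0, 0], [0, 1, -1], [-1, 0, 1]].
T³ = P·diag(64, 125, 27)·P⁻¹ = [[64, 0, 0], [37, 125, -98], [37, 0, 27]].
The requested entry is -98.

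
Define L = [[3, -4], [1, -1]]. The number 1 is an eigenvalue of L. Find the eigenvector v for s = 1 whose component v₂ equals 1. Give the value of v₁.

L − 1I = [[2, -4], [1, -2]].
Solving (L − 1I)v = 0 gives the eigenspace spanned by (2, 1).
With v₂ = 1, v = (2, 1), so v₁ = 2.

2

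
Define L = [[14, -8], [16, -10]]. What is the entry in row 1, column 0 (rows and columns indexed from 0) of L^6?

93184

Characteristic polynomial: λ^2 - 4λ - 12 = (λ - 6)(λ + 2), so the eigenvalues are -2, 6.
λ=-2: eigenvector (1, 2).
λ=6: eigenvector (-1, -1).
P = [[1, -1], [2, -1]], D = diag(-2, 6), P⁻¹ = [[-1, 1], [-2, 1]].
L⁶ = P·diag(64, 46656)·P⁻¹ = [[93248, -46592], [93184, -46528]].
The requested entry is 93184.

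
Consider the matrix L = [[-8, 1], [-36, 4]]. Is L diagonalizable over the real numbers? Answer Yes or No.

No

Characteristic polynomial: p(λ) = λ^2 + 4λ + 4 = (λ + 2)^2.
λ = -2 has algebraic multiplicity 2; rank(L + 2I) = 1, so geometric multiplicity = 1.
Geometric multiplicity < algebraic multiplicity, so L is not diagonalizable.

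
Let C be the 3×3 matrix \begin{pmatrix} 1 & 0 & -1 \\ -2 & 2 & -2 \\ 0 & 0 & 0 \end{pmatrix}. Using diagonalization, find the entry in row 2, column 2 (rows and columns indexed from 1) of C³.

8

Characteristic polynomial: λ^3 - 3λ^2 + 2λ = λ(λ - 2)(λ - 1), so the eigenvalues are 0, 1, 2.
λ=2: eigenvector (0, 1, 0).
λ=1: eigenvector (1, 2, 0).
λ=0: eigenvector (1, 2, 1).
P = [[0, 1, 1], [1, 2, 2], [0, 0, 1]], D = diag(2, 1, 0), P⁻¹ = [[-2, 1, 0], [1, 0, -1], [0, 0, 1]].
C³ = P·diag(8, 1, 0)·P⁻¹ = [[1, 0, -1], [-14, 8, -2], [0, 0, 0]].
The requested entry is 8.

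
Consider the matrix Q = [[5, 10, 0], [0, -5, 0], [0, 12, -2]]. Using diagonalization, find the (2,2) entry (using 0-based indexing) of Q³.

Characteristic polynomial: λ^3 + 2λ^2 - 25λ - 50 = (λ - 5)(λ + 2)(λ + 5), so the eigenvalues are -5, -2, 5.
λ=-5: eigenvector (1, -1, 4).
λ=5: eigenvector (1, 0, 0).
λ=-2: eigenvector (0, 0, 1).
P = [[1, 1, 0], [-1, 0, 0], [4, 0, 1]], D = diag(-5, 5, -2), P⁻¹ = [[0, -1, 0], [1, 1, 0], [0, 4, 1]].
Q³ = P·diag(-125, 125, -8)·P⁻¹ = [[125, 250, 0], [0, -125, 0], [0, 468, -8]].
The requested entry is -8.

-8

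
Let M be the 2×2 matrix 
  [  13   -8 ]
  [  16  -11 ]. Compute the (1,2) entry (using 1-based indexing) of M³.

Characteristic polynomial: λ^2 - 2λ - 15 = (λ - 5)(λ + 3), so the eigenvalues are -3, 5.
λ=-3: eigenvector (1, 2).
λ=5: eigenvector (-1, -1).
P = [[1, -1], [2, -1]], D = diag(-3, 5), P⁻¹ = [[-1, 1], [-2, 1]].
M³ = P·diag(-27, 125)·P⁻¹ = [[277, -152], [304, -179]].
The requested entry is -152.

-152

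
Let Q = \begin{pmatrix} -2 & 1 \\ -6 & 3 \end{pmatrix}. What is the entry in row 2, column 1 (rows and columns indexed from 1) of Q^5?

-6

Characteristic polynomial: λ^2 - λ = λ(λ - 1), so the eigenvalues are 0, 1.
λ=0: eigenvector (1, 2).
λ=1: eigenvector (1, 3).
P = [[1, 1], [2, 3]], D = diag(0, 1), P⁻¹ = [[3, -1], [-2, 1]].
Q⁵ = P·diag(0, 1)·P⁻¹ = [[-2, 1], [-6, 3]].
The requested entry is -6.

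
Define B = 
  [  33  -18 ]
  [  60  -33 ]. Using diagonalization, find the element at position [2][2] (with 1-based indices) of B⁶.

729

Characteristic polynomial: μ^2 - 9 = (μ - 3)(μ + 3), so the eigenvalues are -3, 3.
μ=3: eigenvector (-3, -5).
μ=-3: eigenvector (1, 2).
P = [[-3, 1], [-5, 2]], D = diag(3, -3), P⁻¹ = [[-2, 1], [-5, 3]].
B⁶ = P·diag(729, 729)·P⁻¹ = [[729, 0], [0, 729]].
The requested entry is 729.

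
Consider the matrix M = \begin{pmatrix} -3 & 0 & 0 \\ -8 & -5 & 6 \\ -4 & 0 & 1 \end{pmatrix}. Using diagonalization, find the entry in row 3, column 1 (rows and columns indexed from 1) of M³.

-28

Characteristic polynomial: μ^3 + 7μ^2 + 7μ - 15 = (μ - 1)(μ + 3)(μ + 5), so the eigenvalues are -5, -3, 1.
μ=1: eigenvector (0, 1, 1).
μ=-5: eigenvector (0, 1, 0).
μ=-3: eigenvector (-1, 1, -1).
P = [[0, 0, -1], [1, 1, 1], [1, 0, -1]], D = diag(1, -5, -3), P⁻¹ = [[-1, 0, 1], [2, 1, -1], [-1, 0, 0]].
M³ = P·diag(1, -125, -27)·P⁻¹ = [[-27, 0, 0], [-224, -125, 126], [-28, 0, 1]].
The requested entry is -28.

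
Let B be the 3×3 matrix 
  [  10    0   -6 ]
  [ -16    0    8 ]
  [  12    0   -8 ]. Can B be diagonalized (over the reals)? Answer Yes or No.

Yes

Characteristic polynomial: p(r) = r^3 - 2r^2 - 8r = r(r - 4)(r + 2).
All 3 eigenvalues are distinct, so B is diagonalizable.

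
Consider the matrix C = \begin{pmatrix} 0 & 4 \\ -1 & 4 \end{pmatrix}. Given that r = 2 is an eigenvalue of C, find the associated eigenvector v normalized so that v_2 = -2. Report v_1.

C − 2I = [[-2, 4], [-1, 2]].
Solving (C − 2I)v = 0 gives the eigenspace spanned by (-4, -2).
With v_2 = -2, v = (-4, -2), so v_1 = -4.

-4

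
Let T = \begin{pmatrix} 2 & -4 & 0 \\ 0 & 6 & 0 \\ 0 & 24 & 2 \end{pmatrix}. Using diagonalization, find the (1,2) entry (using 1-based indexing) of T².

Characteristic polynomial: s^3 - 10s^2 + 28s - 24 = (s - 6)(s - 2)^2, so the eigenvalues are 2, 2, 6.
s=2: eigenvector (1, 0, -4).
s=2: eigenvector (0, 0, 1).
s=6: eigenvector (-1, 1, 6).
P = [[1, 0, -1], [0, 0, 1], [-4, 1, 6]], D = diag(2, 2, 6), P⁻¹ = [[1, 1, 0], [4, -2, 1], [0, 1, 0]].
T² = P·diag(4, 4, 36)·P⁻¹ = [[4, -32, 0], [0, 36, 0], [0, 192, 4]].
The requested entry is -32.

-32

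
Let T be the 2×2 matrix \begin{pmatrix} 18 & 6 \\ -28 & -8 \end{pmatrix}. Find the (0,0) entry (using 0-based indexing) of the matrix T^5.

48288

Characteristic polynomial: μ^2 - 10μ + 24 = (μ - 6)(μ - 4), so the eigenvalues are 4, 6.
μ=4: eigenvector (-3, 7).
μ=6: eigenvector (1, -2).
P = [[-3, 1], [7, -2]], D = diag(4, 6), P⁻¹ = [[2, 1], [7, 3]].
T⁵ = P·diag(1024, 7776)·P⁻¹ = [[48288, 20256], [-94528, -39488]].
The requested entry is 48288.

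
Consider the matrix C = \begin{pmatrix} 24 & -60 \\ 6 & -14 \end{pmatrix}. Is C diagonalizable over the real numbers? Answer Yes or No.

Characteristic polynomial: p(t) = t^2 - 10t + 24 = (t - 6)(t - 4).
All 2 eigenvalues are distinct, so C is diagonalizable.

Yes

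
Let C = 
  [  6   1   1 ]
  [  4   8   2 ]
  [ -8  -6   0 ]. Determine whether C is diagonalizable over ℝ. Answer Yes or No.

Characteristic polynomial: p(λ) = λ^3 - 14λ^2 + 64λ - 96 = (λ - 6)(λ - 4)^2.
λ = 4 has algebraic multiplicity 2; rank(C − 4I) = 2, so geometric multiplicity = 1.
Geometric multiplicity < algebraic multiplicity, so C is not diagonalizable.

No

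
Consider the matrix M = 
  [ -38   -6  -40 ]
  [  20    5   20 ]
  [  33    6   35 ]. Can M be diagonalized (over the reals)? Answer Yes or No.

Characteristic polynomial: p(r) = r^3 - 2r^2 - 25r + 50 = (r - 5)(r - 2)(r + 5).
All 3 eigenvalues are distinct, so M is diagonalizable.

Yes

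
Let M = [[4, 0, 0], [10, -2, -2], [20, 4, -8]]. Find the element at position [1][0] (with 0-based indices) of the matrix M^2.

Characteristic polynomial: μ^3 + 6μ^2 - 16μ - 96 = (μ - 4)(μ + 4)(μ + 6), so the eigenvalues are -6, -4, 4.
μ=-6: eigenvector (0, 1, 2).
μ=4: eigenvector (1, 1, 2).
μ=-4: eigenvector (0, -1, -1).
P = [[0, 1, 0], [1, 1, -1], [2, 2, -1]], D = diag(-6, 4, -4), P⁻¹ = [[-1, -1, 1], [1, 0, 0], [0, -2, 1]].
M² = P·diag(36, 16, 16)·P⁻¹ = [[16, 0, 0], [-20, -4, 20], [-40, -40, 56]].
The requested entry is -20.

-20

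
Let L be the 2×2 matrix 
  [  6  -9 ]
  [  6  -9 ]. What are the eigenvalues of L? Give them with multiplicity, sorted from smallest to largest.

-3, 0

Characteristic polynomial: p(λ) = λ^2 + 3λ = λ(λ + 3).
Roots (with multiplicity): -3, 0.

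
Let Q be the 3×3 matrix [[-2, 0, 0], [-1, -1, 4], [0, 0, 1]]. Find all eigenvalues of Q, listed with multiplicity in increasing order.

Characteristic polynomial: p(μ) = μ^3 + 2μ^2 - μ - 2 = (μ - 1)(μ + 1)(μ + 2).
Roots (with multiplicity): -2, -1, 1.

-2, -1, 1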